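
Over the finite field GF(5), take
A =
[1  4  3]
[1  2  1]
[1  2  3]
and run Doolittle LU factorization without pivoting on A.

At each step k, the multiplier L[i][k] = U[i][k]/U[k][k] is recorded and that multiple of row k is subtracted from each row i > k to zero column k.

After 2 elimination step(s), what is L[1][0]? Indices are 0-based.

Step 1: pivot at (0,0) is 1.
  row1 ← row1 − (1)·row0  ⇒  L[1][0]=1, U row1=(0, 3, 3)
  row2 ← row2 − (1)·row0  ⇒  L[2][0]=1, U row2=(0, 3, 0)
Step 2: pivot at (1,1) is 3.
  row2 ← row2 − (1)·row1  ⇒  L[2][1]=1, U row2=(0, 0, 2)

L[1][0] = 1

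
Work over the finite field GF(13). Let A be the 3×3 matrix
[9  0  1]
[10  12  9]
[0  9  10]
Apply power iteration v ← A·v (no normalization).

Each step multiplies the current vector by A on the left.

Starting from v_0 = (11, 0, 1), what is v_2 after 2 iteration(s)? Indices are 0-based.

v_0 = (11, 0, 1).
v_1 = A·v_0 = (9, 2, 10).
v_2 = A·v_1 = (0, 9, 1).

v_2 = (0, 9, 1)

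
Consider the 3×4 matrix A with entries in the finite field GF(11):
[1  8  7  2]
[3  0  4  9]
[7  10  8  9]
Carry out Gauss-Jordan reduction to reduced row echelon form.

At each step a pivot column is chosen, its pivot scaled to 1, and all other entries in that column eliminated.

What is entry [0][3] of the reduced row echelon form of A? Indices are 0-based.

[1] R0 /= 1  ⇒  (1, 8, 7, 2)
     R1 -= 3·R0  ⇒  (0, 9, 5, 3)
     R2 -= 7·R0  ⇒  (0, 9, 3, 6)
[2] R1 /= 9  ⇒  (0, 1, 3, 4)
     R0 -= 8·R1  ⇒  (1, 0, 5, 3)
     R2 -= 9·R1  ⇒  (0, 0, 9, 3)
[3] R2 /= 9  ⇒  (0, 0, 1, 4)
     R0 -= 5·R2  ⇒  (1, 0, 0, 5)
     R1 -= 3·R2  ⇒  (0, 1, 0, 3)

M[0][3] = 5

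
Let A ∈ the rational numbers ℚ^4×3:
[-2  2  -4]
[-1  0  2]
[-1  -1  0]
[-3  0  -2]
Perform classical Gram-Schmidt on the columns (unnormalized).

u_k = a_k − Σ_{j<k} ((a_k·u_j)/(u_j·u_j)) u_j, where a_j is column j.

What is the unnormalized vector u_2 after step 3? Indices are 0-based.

u_2 = (-4/11, 28/11, -8/11, -4/11)

Step 1: u_0 = a_0 = (-2, -1, -1, -3).
Step 2: u_1 = a_1 − (-1/5)·u_0 = (8/5, -1/5, -6/5, -3/5).
Step 3: u_2 = a_2 − (4/5)·u_0 − (-14/11)·u_1 = (-4/11, 28/11, -8/11, -4/11).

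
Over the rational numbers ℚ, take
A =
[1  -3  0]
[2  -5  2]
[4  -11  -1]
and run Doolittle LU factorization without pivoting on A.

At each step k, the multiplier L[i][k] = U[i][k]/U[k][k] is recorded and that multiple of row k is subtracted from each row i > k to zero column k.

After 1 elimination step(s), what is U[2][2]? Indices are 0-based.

k=0: U[0][0]=1
  eliminate (1,0): mult=2, new row 1: (0, 1, 2); set L[1][0]=2
  eliminate (2,0): mult=4, new row 2: (0, 1, -1); set L[2][0]=4

U[2][2] = -1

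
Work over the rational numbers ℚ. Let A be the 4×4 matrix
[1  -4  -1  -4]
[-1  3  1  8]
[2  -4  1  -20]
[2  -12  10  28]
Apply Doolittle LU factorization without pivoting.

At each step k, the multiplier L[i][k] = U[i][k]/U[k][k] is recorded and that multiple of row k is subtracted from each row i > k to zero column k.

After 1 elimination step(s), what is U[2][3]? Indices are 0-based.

U[2][3] = -12

[col 0] pivot 1
  R1 -= -1*R0 → (0, -1, 0, 4)  (L[1][0] := -1)
  R2 -= 2*R0 → (0, 4, 3, -12)  (L[2][0] := 2)
  R3 -= 2*R0 → (0, -4, 12, 36)  (L[3][0] := 2)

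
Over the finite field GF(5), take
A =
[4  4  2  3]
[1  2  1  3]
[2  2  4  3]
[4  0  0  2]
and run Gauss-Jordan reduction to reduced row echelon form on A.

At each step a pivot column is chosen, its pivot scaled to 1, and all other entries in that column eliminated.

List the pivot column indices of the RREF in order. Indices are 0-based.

pivot columns: 0, 1, 2, 3

[1] R0 /= 4  ⇒  (1, 1, 3, 2)
     R1 -= 1·R0  ⇒  (0, 1, 3, 1)
     R2 -= 2·R0  ⇒  (0, 0, 3, 4)
     R3 -= 4·R0  ⇒  (0, 1, 3, 4)
[2] R1 /= 1  ⇒  (0, 1, 3, 1)
     R0 -= 1·R1  ⇒  (1, 0, 0, 1)
     R3 -= 1·R1  ⇒  (0, 0, 0, 3)
[3] R2 /= 3  ⇒  (0, 0, 1, 3)
     R1 -= 3·R2  ⇒  (0, 1, 0, 2)
[4] R3 /= 3  ⇒  (0, 0, 0, 1)
     R0 -= 1·R3  ⇒  (1, 0, 0, 0)
     R1 -= 2·R3  ⇒  (0, 1, 0, 0)
     R2 -= 3·R3  ⇒  (0, 0, 1, 0)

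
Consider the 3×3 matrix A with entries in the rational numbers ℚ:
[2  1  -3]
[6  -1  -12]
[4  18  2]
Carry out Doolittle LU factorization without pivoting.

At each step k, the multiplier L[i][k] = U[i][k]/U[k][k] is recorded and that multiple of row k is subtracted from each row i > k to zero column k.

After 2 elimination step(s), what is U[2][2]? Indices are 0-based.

Step 1: pivot at (0,0) is 2.
  row1 ← row1 − (3)·row0  ⇒  L[1][0]=3, U row1=(0, -4, -3)
  row2 ← row2 − (2)·row0  ⇒  L[2][0]=2, U row2=(0, 16, 8)
Step 2: pivot at (1,1) is -4.
  row2 ← row2 − (-4)·row1  ⇒  L[2][1]=-4, U row2=(0, 0, -4)

U[2][2] = -4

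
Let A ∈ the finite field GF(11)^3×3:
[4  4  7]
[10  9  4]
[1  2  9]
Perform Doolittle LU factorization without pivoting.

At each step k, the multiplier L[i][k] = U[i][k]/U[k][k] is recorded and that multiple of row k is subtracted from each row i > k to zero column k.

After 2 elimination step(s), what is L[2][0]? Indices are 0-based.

k=0: U[0][0]=4
  eliminate (1,0): mult=8, new row 1: (0, 10, 3); set L[1][0]=8
  eliminate (2,0): mult=3, new row 2: (0, 1, 10); set L[2][0]=3
k=1: U[1][1]=10
  eliminate (2,1): mult=10, new row 2: (0, 0, 2); set L[2][1]=10

L[2][0] = 3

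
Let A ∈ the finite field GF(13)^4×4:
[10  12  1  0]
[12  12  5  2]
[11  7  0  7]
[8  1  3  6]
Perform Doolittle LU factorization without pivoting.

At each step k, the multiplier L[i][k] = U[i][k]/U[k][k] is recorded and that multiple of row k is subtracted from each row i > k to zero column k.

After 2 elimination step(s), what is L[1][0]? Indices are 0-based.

L[1][0] = 9

k=0: U[0][0]=10
  eliminate (1,0): mult=9, new row 1: (0, 8, 9, 2); set L[1][0]=9
  eliminate (2,0): mult=5, new row 2: (0, 12, 8, 7); set L[2][0]=5
  eliminate (3,0): mult=6, new row 3: (0, 7, 10, 6); set L[3][0]=6
k=1: U[1][1]=8
  eliminate (2,1): mult=8, new row 2: (0, 0, 1, 4); set L[2][1]=8
  eliminate (3,1): mult=9, new row 3: (0, 0, 7, 1); set L[3][1]=9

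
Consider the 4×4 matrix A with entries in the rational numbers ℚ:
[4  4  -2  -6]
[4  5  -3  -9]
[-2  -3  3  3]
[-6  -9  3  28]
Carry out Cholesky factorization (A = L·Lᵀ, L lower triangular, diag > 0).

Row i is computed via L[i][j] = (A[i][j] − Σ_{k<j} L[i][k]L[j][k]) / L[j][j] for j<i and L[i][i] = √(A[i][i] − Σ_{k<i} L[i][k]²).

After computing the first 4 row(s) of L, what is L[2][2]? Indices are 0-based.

L[2][2] = 1

Step 1: L[0][0] = √(4) = 2.
  L[1][0] = (4) / L[0][0] = 2.
Step 2: L[1][1] = √(1) = 1.
  L[2][0] = (-2) / L[0][0] = -1.
  L[2][1] = (-1) / L[1][1] = -1.
Step 3: L[2][2] = √(1) = 1.
  L[3][0] = (-6) / L[0][0] = -3.
  L[3][1] = (-3) / L[1][1] = -3.
  L[3][2] = (-3) / L[2][2] = -3.
Step 4: L[3][3] = √(1) = 1.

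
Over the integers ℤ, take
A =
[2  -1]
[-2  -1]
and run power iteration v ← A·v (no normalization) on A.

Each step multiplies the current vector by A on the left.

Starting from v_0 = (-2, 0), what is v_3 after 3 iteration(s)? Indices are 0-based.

v_0 = (-2, 0).
v_1 = A·v_0 = (-4, 4).
v_2 = A·v_1 = (-12, 4).
v_3 = A·v_2 = (-28, 20).

v_3 = (-28, 20)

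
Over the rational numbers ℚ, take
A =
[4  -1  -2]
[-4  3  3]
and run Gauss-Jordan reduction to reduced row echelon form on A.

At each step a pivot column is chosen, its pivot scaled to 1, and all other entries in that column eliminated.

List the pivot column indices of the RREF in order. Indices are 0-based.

pivot columns: 0, 1

step 1: normalize row 0 (÷4) = (1, -1/4, -1/2)
  row 1: subtract -4×row0 = (0, 2, 1)
step 2: normalize row 1 (÷2) = (0, 1, 1/2)
  row 0: subtract -1/4×row1 = (1, 0, -3/8)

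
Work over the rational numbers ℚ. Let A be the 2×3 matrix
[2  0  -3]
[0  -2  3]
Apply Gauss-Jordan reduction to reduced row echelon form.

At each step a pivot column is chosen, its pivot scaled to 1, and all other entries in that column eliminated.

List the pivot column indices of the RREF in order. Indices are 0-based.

pivot columns: 0, 1

pivot(0,0)=2: scale R0 → (1, 0, -3/2)
pivot(1,1)=-2: scale R1 → (0, 1, -3/2)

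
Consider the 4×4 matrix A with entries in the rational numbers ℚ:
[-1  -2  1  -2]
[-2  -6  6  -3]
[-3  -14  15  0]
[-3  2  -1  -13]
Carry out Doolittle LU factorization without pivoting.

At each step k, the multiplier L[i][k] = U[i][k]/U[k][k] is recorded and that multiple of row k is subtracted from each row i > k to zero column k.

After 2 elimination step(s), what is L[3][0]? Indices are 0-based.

L[3][0] = 3

[col 0] pivot -1
  R1 -= 2*R0 → (0, -2, 4, 1)  (L[1][0] := 2)
  R2 -= 3*R0 → (0, -8, 12, 6)  (L[2][0] := 3)
  R3 -= 3*R0 → (0, 8, -4, -7)  (L[3][0] := 3)
[col 1] pivot -2
  R2 -= 4*R1 → (0, 0, -4, 2)  (L[2][1] := 4)
  R3 -= -4*R1 → (0, 0, 12, -3)  (L[3][1] := -4)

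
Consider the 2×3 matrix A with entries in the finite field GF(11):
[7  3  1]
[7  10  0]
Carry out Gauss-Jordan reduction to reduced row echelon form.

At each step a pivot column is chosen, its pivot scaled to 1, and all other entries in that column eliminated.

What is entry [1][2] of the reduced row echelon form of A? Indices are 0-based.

[1] R0 /= 7  ⇒  (1, 2, 8)
     R1 -= 7·R0  ⇒  (0, 7, 10)
[2] R1 /= 7  ⇒  (0, 1, 3)
     R0 -= 2·R1  ⇒  (1, 0, 2)

M[1][2] = 3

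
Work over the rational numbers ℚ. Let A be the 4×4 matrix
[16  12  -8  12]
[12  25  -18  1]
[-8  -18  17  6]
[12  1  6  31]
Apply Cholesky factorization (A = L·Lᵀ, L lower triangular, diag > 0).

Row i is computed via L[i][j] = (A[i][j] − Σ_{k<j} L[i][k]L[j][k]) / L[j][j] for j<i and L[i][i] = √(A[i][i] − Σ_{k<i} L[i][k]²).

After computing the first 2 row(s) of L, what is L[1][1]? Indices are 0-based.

Step 1: L[0][0] = √(16) = 4.
  L[1][0] = (12) / L[0][0] = 3.
Step 2: L[1][1] = √(16) = 4.

L[1][1] = 4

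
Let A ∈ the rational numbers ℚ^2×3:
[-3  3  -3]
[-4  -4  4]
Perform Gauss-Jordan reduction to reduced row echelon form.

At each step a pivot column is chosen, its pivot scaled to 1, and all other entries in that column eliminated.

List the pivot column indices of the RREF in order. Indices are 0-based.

step 1: normalize row 0 (÷-3) = (1, -1, 1)
  row 1: subtract -4×row0 = (0, -8, 8)
step 2: normalize row 1 (÷-8) = (0, 1, -1)
  row 0: subtract -1×row1 = (1, 0, 0)

pivot columns: 0, 1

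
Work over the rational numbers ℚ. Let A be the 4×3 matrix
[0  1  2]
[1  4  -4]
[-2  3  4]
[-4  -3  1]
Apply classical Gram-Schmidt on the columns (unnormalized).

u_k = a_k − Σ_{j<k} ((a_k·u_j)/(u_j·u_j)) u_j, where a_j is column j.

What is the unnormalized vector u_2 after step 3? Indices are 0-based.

Step 1: u_0 = a_0 = (0, 1, -2, -4).
Step 2: u_1 = a_1 − (10/21)·u_0 = (1, 74/21, 83/21, -23/21).
Step 3: u_2 = a_2 − (-16/21)·u_0 − (11/127)·u_1 = (243/127, -450/127, 271/127, -248/127).

u_2 = (243/127, -450/127, 271/127, -248/127)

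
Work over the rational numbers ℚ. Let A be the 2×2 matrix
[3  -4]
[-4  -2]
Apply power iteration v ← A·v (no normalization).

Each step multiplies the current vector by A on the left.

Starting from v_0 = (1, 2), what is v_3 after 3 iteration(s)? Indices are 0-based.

v_0 = (1, 2).
v_1 = A·v_0 = (-5, -8).
v_2 = A·v_1 = (17, 36).
v_3 = A·v_2 = (-93, -140).

v_3 = (-93, -140)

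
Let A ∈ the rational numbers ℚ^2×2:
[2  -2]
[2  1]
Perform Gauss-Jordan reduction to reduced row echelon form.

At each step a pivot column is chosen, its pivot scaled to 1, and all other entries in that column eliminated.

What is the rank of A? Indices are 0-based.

[1] R0 /= 2  ⇒  (1, -1)
     R1 -= 2·R0  ⇒  (0, 3)
[2] R1 /= 3  ⇒  (0, 1)
     R0 -= -1·R1  ⇒  (1, 0)

rank = 2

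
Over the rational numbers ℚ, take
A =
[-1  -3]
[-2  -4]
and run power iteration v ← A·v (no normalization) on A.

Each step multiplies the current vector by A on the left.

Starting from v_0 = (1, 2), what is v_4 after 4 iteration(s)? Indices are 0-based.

v_0 = (1, 2).
v_1 = A·v_0 = (-7, -10).
v_2 = A·v_1 = (37, 54).
v_3 = A·v_2 = (-199, -290).
v_4 = A·v_3 = (1069, 1558).

v_4 = (1069, 1558)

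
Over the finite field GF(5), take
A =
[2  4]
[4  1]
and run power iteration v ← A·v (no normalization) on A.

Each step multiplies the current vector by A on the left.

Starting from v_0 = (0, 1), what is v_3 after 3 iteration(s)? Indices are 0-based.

v_0 = (0, 1).
v_1 = A·v_0 = (4, 1).
v_2 = A·v_1 = (2, 2).
v_3 = A·v_2 = (2, 0).

v_3 = (2, 0)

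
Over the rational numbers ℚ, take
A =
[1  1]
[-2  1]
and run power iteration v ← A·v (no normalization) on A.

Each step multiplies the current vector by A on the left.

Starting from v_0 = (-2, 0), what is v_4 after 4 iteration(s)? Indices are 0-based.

v_4 = (14, -16)

v_0 = (-2, 0).
v_1 = A·v_0 = (-2, 4).
v_2 = A·v_1 = (2, 8).
v_3 = A·v_2 = (10, 4).
v_4 = A·v_3 = (14, -16).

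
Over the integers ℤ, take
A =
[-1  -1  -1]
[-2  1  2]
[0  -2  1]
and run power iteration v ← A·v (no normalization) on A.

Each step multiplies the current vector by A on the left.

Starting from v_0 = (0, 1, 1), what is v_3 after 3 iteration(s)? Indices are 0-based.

v_3 = (2, -9, -17)

v_0 = (0, 1, 1).
v_1 = A·v_0 = (-2, 3, -1).
v_2 = A·v_1 = (0, 5, -7).
v_3 = A·v_2 = (2, -9, -17).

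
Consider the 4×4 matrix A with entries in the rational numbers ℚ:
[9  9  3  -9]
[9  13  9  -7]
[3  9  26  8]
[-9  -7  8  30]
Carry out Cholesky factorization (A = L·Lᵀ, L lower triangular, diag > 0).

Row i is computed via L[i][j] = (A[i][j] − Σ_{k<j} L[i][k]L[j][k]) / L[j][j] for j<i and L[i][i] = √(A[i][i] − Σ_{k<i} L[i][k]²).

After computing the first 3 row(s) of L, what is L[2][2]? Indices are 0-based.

L[2][2] = 4

Step 1: L[0][0] = √(9) = 3.
  L[1][0] = (9) / L[0][0] = 3.
Step 2: L[1][1] = √(4) = 2.
  L[2][0] = (3) / L[0][0] = 1.
  L[2][1] = (6) / L[1][1] = 3.
Step 3: L[2][2] = √(16) = 4.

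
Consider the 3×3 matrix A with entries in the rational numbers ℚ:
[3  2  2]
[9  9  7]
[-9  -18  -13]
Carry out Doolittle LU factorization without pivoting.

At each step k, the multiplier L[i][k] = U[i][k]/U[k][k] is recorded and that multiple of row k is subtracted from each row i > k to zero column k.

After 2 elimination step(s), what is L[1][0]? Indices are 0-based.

Step 1: pivot at (0,0) is 3.
  row1 ← row1 − (3)·row0  ⇒  L[1][0]=3, U row1=(0, 3, 1)
  row2 ← row2 − (-3)·row0  ⇒  L[2][0]=-3, U row2=(0, -12, -7)
Step 2: pivot at (1,1) is 3.
  row2 ← row2 − (-4)·row1  ⇒  L[2][1]=-4, U row2=(0, 0, -3)

L[1][0] = 3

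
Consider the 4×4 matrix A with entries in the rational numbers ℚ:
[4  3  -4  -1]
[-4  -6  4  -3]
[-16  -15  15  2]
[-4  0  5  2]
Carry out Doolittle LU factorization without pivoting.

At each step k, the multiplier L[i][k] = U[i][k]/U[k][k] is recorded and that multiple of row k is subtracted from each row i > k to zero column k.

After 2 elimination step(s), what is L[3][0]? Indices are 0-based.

k=0: U[0][0]=4
  eliminate (1,0): mult=-1, new row 1: (0, -3, 0, -4); set L[1][0]=-1
  eliminate (2,0): mult=-4, new row 2: (0, -3, -1, -2); set L[2][0]=-4
  eliminate (3,0): mult=-1, new row 3: (0, 3, 1, 1); set L[3][0]=-1
k=1: U[1][1]=-3
  eliminate (2,1): mult=1, new row 2: (0, 0, -1, 2); set L[2][1]=1
  eliminate (3,1): mult=-1, new row 3: (0, 0, 1, -3); set L[3][1]=-1

L[3][0] = -1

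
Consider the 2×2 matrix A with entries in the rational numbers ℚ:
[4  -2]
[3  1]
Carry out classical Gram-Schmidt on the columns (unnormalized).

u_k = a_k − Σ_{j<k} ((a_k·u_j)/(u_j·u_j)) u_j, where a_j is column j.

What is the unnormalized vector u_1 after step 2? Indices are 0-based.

u_1 = (-6/5, 8/5)

Step 1: u_0 = a_0 = (4, 3).
Step 2: u_1 = a_1 − (-1/5)·u_0 = (-6/5, 8/5).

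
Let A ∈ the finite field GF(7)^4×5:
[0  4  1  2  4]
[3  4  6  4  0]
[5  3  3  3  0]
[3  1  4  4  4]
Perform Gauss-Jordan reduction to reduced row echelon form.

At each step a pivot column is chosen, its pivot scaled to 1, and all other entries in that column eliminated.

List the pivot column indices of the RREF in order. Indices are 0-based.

pivot columns: 0, 1, 2, 3

step 1: exchange rows 0,1
step 1: normalize row 0 (÷3) = (1, 6, 2, 6, 0)
  row 2: subtract 5×row0 = (0, 1, 0, 1, 0)
  row 3: subtract 3×row0 = (0, 4, 5, 0, 4)
step 2: normalize row 1 (÷4) = (0, 1, 2, 4, 1)
  row 0: subtract 6×row1 = (1, 0, 4, 3, 1)
  row 2: subtract 1×row1 = (0, 0, 5, 4, 6)
  row 3: subtract 4×row1 = (0, 0, 4, 5, 0)
step 3: normalize row 2 (÷5) = (0, 0, 1, 5, 4)
  row 0: subtract 4×row2 = (1, 0, 0, 4, 6)
  row 1: subtract 2×row2 = (0, 1, 0, 1, 0)
  row 3: subtract 4×row2 = (0, 0, 0, 6, 5)
step 4: normalize row 3 (÷6) = (0, 0, 0, 1, 2)
  row 0: subtract 4×row3 = (1, 0, 0, 0, 5)
  row 1: subtract 1×row3 = (0, 1, 0, 0, 5)
  row 2: subtract 5×row3 = (0, 0, 1, 0, 1)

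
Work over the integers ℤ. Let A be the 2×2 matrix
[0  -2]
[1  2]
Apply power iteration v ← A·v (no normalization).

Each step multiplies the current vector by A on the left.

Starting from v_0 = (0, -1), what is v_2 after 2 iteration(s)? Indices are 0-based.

v_0 = (0, -1).
v_1 = A·v_0 = (2, -2).
v_2 = A·v_1 = (4, -2).

v_2 = (4, -2)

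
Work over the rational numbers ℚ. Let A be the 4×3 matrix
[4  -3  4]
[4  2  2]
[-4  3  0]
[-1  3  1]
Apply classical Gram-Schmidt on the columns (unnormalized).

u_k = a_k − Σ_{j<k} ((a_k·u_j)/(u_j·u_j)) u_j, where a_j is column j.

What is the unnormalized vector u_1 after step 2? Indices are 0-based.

u_1 = (-71/49, 174/49, 71/49, 128/49)

Step 1: u_0 = a_0 = (4, 4, -4, -1).
Step 2: u_1 = a_1 − (-19/49)·u_0 = (-71/49, 174/49, 71/49, 128/49).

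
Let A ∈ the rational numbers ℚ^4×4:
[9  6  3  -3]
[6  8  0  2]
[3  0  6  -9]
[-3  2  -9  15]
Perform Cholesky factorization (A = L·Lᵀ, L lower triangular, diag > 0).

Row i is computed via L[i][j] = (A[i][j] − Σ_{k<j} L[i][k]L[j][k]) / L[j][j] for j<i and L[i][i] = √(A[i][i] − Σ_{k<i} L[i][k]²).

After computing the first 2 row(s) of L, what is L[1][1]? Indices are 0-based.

Step 1: L[0][0] = √(9) = 3.
  L[1][0] = (6) / L[0][0] = 2.
Step 2: L[1][1] = √(4) = 2.

L[1][1] = 2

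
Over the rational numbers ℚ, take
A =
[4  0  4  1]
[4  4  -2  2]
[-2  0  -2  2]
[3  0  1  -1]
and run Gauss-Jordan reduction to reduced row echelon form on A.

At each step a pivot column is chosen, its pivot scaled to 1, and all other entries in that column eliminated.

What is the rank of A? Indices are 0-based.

rank = 4

[1] R0 /= 4  ⇒  (1, 0, 1, 1/4)
     R1 -= 4·R0  ⇒  (0, 4, -6, 1)
     R2 -= -2·R0  ⇒  (0, 0, 0, 5/2)
     R3 -= 3·R0  ⇒  (0, 0, -2, -7/4)
[2] R1 /= 4  ⇒  (0, 1, -3/2, 1/4)
[3] R2 <-> R3
[3] R2 /= -2  ⇒  (0, 0, 1, 7/8)
     R0 -= 1·R2  ⇒  (1, 0, 0, -5/8)
     R1 -= -3/2·R2  ⇒  (0, 1, 0, 25/16)
[4] R3 /= 5/2  ⇒  (0, 0, 0, 1)
     R0 -= -5/8·R3  ⇒  (1, 0, 0, 0)
     R1 -= 25/16·R3  ⇒  (0, 1, 0, 0)
     R2 -= 7/8·R3  ⇒  (0, 0, 1, 0)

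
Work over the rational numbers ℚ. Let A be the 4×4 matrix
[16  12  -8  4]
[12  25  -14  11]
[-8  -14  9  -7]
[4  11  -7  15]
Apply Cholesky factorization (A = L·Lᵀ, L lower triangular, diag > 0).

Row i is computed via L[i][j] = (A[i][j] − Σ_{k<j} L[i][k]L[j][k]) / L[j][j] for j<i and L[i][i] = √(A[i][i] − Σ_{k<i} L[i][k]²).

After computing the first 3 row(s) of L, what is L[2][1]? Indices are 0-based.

Step 1: L[0][0] = √(16) = 4.
  L[1][0] = (12) / L[0][0] = 3.
Step 2: L[1][1] = √(16) = 4.
  L[2][0] = (-8) / L[0][0] = -2.
  L[2][1] = (-8) / L[1][1] = -2.
Step 3: L[2][2] = √(1) = 1.

L[2][1] = -2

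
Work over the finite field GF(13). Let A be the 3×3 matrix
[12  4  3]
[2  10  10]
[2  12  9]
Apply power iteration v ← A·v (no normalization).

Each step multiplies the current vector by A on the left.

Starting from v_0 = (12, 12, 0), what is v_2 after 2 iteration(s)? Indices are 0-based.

v_0 = (12, 12, 0).
v_1 = A·v_0 = (10, 1, 12).
v_2 = A·v_1 = (4, 7, 10).

v_2 = (4, 7, 10)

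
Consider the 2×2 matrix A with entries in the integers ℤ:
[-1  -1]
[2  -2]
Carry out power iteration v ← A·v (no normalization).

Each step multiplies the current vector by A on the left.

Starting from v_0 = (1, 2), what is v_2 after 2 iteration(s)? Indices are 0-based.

v_2 = (5, -2)

v_0 = (1, 2).
v_1 = A·v_0 = (-3, -2).
v_2 = A·v_1 = (5, -2).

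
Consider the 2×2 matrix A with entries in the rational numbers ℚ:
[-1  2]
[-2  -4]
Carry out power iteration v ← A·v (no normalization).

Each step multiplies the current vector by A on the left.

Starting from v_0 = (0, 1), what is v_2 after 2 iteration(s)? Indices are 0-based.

v_2 = (-10, 12)

v_0 = (0, 1).
v_1 = A·v_0 = (2, -4).
v_2 = A·v_1 = (-10, 12).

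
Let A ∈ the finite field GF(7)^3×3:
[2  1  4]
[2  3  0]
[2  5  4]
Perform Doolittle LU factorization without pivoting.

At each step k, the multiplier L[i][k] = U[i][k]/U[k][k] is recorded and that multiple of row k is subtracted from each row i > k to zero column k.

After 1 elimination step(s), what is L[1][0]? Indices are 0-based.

L[1][0] = 1

[col 0] pivot 2
  R1 -= 1*R0 → (0, 2, 3)  (L[1][0] := 1)
  R2 -= 1*R0 → (0, 4, 0)  (L[2][0] := 1)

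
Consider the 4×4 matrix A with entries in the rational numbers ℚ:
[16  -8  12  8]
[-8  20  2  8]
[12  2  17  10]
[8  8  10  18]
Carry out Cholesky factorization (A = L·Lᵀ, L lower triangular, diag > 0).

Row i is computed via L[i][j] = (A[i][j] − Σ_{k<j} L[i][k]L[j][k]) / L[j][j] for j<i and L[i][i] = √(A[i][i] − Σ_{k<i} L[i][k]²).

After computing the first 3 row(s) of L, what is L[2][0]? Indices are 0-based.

Step 1: L[0][0] = √(16) = 4.
  L[1][0] = (-8) / L[0][0] = -2.
Step 2: L[1][1] = √(16) = 4.
  L[2][0] = (12) / L[0][0] = 3.
  L[2][1] = (8) / L[1][1] = 2.
Step 3: L[2][2] = √(4) = 2.

L[2][0] = 3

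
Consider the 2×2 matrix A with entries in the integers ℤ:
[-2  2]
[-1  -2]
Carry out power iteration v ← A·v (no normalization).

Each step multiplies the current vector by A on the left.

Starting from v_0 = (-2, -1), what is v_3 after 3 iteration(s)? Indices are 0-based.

v_0 = (-2, -1).
v_1 = A·v_0 = (2, 4).
v_2 = A·v_1 = (4, -10).
v_3 = A·v_2 = (-28, 16).

v_3 = (-28, 16)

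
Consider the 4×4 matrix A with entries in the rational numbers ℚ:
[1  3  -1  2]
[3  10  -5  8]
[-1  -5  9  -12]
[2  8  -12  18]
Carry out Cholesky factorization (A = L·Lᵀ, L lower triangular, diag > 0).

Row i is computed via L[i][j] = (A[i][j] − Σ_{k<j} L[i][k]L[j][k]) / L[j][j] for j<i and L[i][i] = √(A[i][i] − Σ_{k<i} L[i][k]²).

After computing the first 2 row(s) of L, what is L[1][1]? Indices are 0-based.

Step 1: L[0][0] = √(1) = 1.
  L[1][0] = (3) / L[0][0] = 3.
Step 2: L[1][1] = √(1) = 1.

L[1][1] = 1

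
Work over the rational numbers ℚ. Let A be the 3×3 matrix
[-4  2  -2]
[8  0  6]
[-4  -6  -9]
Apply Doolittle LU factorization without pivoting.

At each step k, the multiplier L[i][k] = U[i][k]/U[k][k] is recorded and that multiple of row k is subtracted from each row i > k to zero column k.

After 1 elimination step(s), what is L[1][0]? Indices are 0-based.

k=0: U[0][0]=-4
  eliminate (1,0): mult=-2, new row 1: (0, 4, 2); set L[1][0]=-2
  eliminate (2,0): mult=1, new row 2: (0, -8, -7); set L[2][0]=1

L[1][0] = -2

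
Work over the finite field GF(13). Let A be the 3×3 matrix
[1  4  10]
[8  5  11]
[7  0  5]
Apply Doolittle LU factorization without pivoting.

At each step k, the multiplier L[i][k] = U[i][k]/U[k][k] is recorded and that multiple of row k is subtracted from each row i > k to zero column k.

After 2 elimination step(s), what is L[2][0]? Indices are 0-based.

Step 1: pivot at (0,0) is 1.
  row1 ← row1 − (8)·row0  ⇒  L[1][0]=8, U row1=(0, 12, 9)
  row2 ← row2 − (7)·row0  ⇒  L[2][0]=7, U row2=(0, 11, 0)
Step 2: pivot at (1,1) is 12.
  row2 ← row2 − (2)·row1  ⇒  L[2][1]=2, U row2=(0, 0, 8)

L[2][0] = 7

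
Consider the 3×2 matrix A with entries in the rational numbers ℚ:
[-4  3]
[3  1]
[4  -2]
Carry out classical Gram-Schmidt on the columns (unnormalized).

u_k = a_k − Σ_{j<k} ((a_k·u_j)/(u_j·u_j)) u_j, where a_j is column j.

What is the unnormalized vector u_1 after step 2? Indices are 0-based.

Step 1: u_0 = a_0 = (-4, 3, 4).
Step 2: u_1 = a_1 − (-17/41)·u_0 = (55/41, 92/41, -14/41).

u_1 = (55/41, 92/41, -14/41)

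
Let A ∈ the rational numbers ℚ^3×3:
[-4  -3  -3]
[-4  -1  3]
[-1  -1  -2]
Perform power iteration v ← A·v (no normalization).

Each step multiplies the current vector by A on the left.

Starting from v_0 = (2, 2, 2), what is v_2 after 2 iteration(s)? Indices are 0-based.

v_2 = (116, 60, 40)

v_0 = (2, 2, 2).
v_1 = A·v_0 = (-20, -4, -8).
v_2 = A·v_1 = (116, 60, 40).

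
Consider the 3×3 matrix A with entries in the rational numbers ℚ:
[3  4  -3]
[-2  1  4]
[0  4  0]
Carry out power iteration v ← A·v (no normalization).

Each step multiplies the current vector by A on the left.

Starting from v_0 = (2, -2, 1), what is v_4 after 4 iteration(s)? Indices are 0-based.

v_4 = (-151, -304, -232)

v_0 = (2, -2, 1).
v_1 = A·v_0 = (-5, -2, -8).
v_2 = A·v_1 = (1, -24, -8).
v_3 = A·v_2 = (-69, -58, -96).
v_4 = A·v_3 = (-151, -304, -232).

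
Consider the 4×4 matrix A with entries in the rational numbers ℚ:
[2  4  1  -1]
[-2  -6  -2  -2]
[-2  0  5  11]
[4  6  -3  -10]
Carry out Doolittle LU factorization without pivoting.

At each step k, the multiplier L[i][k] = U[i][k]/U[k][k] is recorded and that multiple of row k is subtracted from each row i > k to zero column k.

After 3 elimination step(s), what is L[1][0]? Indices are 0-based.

L[1][0] = -1

[col 0] pivot 2
  R1 -= -1*R0 → (0, -2, -1, -3)  (L[1][0] := -1)
  R2 -= -1*R0 → (0, 4, 6, 10)  (L[2][0] := -1)
  R3 -= 2*R0 → (0, -2, -5, -8)  (L[3][0] := 2)
[col 1] pivot -2
  R2 -= -2*R1 → (0, 0, 4, 4)  (L[2][1] := -2)
  R3 -= 1*R1 → (0, 0, -4, -5)  (L[3][1] := 1)
[col 2] pivot 4
  R3 -= -1*R2 → (0, 0, 0, -1)  (L[3][2] := -1)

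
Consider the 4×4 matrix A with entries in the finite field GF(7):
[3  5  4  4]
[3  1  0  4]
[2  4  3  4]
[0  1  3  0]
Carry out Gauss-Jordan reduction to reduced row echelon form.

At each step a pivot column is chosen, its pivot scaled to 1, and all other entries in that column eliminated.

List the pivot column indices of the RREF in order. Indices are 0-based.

[1] R0 /= 3  ⇒  (1, 4, 6, 6)
     R1 -= 3·R0  ⇒  (0, 3, 3, 0)
     R2 -= 2·R0  ⇒  (0, 3, 5, 6)
[2] R1 /= 3  ⇒  (0, 1, 1, 0)
     R0 -= 4·R1  ⇒  (1, 0, 2, 6)
     R2 -= 3·R1  ⇒  (0, 0, 2, 6)
     R3 -= 1·R1  ⇒  (0, 0, 2, 0)
[3] R2 /= 2  ⇒  (0, 0, 1, 3)
     R0 -= 2·R2  ⇒  (1, 0, 0, 0)
     R1 -= 1·R2  ⇒  (0, 1, 0, 4)
     R3 -= 2·R2  ⇒  (0, 0, 0, 1)
[4] R3 /= 1  ⇒  (0, 0, 0, 1)
     R1 -= 4·R3  ⇒  (0, 1, 0, 0)
     R2 -= 3·R3  ⇒  (0, 0, 1, 0)

pivot columns: 0, 1, 2, 3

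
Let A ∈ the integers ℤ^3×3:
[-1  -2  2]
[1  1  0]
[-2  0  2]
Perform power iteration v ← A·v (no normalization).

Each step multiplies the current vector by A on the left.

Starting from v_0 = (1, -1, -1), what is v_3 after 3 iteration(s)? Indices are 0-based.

v_3 = (-3, -8, 2)

v_0 = (1, -1, -1).
v_1 = A·v_0 = (-1, 0, -4).
v_2 = A·v_1 = (-7, -1, -6).
v_3 = A·v_2 = (-3, -8, 2).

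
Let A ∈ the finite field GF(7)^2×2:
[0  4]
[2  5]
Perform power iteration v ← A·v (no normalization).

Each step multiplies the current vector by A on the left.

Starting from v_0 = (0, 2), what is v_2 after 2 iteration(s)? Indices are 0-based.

v_0 = (0, 2).
v_1 = A·v_0 = (1, 3).
v_2 = A·v_1 = (5, 3).

v_2 = (5, 3)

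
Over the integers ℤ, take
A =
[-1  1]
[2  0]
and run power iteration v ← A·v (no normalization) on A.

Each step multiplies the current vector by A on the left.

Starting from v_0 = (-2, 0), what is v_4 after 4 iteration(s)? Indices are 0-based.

v_4 = (-22, 20)

v_0 = (-2, 0).
v_1 = A·v_0 = (2, -4).
v_2 = A·v_1 = (-6, 4).
v_3 = A·v_2 = (10, -12).
v_4 = A·v_3 = (-22, 20).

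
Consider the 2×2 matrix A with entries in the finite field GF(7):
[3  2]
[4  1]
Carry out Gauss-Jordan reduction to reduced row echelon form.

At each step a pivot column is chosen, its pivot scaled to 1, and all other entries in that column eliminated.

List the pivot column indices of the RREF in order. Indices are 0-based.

[1] R0 /= 3  ⇒  (1, 3)
     R1 -= 4·R0  ⇒  (0, 3)
[2] R1 /= 3  ⇒  (0, 1)
     R0 -= 3·R1  ⇒  (1, 0)

pivot columns: 0, 1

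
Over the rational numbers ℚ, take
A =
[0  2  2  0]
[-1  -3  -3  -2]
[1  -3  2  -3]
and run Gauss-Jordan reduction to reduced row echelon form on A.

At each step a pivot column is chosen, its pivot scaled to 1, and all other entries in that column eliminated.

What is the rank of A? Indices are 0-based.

step 1: exchange rows 0,1
step 1: normalize row 0 (÷-1) = (1, 3, 3, 2)
  row 2: subtract 1×row0 = (0, -6, -1, -5)
step 2: normalize row 1 (÷2) = (0, 1, 1, 0)
  row 0: subtract 3×row1 = (1, 0, 0, 2)
  row 2: subtract -6×row1 = (0, 0, 5, -5)
step 3: normalize row 2 (÷5) = (0, 0, 1, -1)
  row 1: subtract 1×row2 = (0, 1, 0, 1)

rank = 3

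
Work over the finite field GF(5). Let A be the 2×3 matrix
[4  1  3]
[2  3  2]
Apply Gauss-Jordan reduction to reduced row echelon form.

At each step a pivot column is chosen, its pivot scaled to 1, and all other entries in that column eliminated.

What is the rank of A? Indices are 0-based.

[1] R0 /= 4  ⇒  (1, 4, 2)
     R1 -= 2·R0  ⇒  (0, 0, 3)
column 1 empty below row 1
[2] R1 /= 3  ⇒  (0, 0, 1)
     R0 -= 2·R1  ⇒  (1, 4, 0)

rank = 2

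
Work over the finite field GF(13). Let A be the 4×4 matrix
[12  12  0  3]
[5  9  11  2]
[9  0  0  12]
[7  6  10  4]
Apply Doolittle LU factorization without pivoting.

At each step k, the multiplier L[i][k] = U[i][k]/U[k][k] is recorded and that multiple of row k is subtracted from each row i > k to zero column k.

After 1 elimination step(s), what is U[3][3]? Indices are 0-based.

U[3][3] = 12

Step 1: pivot at (0,0) is 12.
  row1 ← row1 − (8)·row0  ⇒  L[1][0]=8, U row1=(0, 4, 11, 4)
  row2 ← row2 − (4)·row0  ⇒  L[2][0]=4, U row2=(0, 4, 0, 0)
  row3 ← row3 − (6)·row0  ⇒  L[3][0]=6, U row3=(0, 12, 10, 12)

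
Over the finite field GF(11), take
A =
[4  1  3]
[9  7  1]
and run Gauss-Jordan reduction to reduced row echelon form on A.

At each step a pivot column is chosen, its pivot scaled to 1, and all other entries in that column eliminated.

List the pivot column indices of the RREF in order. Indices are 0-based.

pivot columns: 0, 1

pivot(0,0)=4: scale R0 → (1, 3, 9)
  clear (1,0): R1 −= (9)R0 → (0, 2, 8)
pivot(1,1)=2: scale R1 → (0, 1, 4)
  clear (0,1): R0 −= (3)R1 → (1, 0, 8)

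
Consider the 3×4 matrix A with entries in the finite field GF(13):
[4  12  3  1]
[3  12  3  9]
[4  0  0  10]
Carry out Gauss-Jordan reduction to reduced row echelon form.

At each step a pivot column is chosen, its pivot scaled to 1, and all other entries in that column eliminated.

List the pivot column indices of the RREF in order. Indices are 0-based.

pivot(0,0)=4: scale R0 → (1, 3, 4, 10)
  clear (1,0): R1 −= (3)R0 → (0, 3, 4, 5)
  clear (2,0): R2 −= (4)R0 → (0, 1, 10, 9)
pivot(1,1)=3: scale R1 → (0, 1, 10, 6)
  clear (0,1): R0 −= (3)R1 → (1, 0, 0, 5)
  clear (2,1): R2 −= (1)R1 → (0, 0, 0, 3)
col 2: no nonzero at/below row 2; advance.
pivot(2,3)=3: scale R2 → (0, 0, 0, 1)
  clear (0,3): R0 −= (5)R2 → (1, 0, 0, 0)
  clear (1,3): R1 −= (6)R2 → (0, 1, 10, 0)

pivot columns: 0, 1, 3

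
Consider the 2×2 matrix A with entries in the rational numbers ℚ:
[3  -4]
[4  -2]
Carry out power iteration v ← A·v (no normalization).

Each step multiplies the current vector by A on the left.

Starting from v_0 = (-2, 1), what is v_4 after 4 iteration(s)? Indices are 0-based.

v_0 = (-2, 1).
v_1 = A·v_0 = (-10, -10).
v_2 = A·v_1 = (10, -20).
v_3 = A·v_2 = (110, 80).
v_4 = A·v_3 = (10, 280).

v_4 = (10, 280)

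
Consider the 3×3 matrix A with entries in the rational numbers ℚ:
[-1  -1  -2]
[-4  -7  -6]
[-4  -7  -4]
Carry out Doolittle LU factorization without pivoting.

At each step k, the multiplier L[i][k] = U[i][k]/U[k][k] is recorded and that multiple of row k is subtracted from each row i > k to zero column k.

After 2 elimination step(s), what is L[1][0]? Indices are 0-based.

Step 1: pivot at (0,0) is -1.
  row1 ← row1 − (4)·row0  ⇒  L[1][0]=4, U row1=(0, -3, 2)
  row2 ← row2 − (4)·row0  ⇒  L[2][0]=4, U row2=(0, -3, 4)
Step 2: pivot at (1,1) is -3.
  row2 ← row2 − (1)·row1  ⇒  L[2][1]=1, U row2=(0, 0, 2)

L[1][0] = 4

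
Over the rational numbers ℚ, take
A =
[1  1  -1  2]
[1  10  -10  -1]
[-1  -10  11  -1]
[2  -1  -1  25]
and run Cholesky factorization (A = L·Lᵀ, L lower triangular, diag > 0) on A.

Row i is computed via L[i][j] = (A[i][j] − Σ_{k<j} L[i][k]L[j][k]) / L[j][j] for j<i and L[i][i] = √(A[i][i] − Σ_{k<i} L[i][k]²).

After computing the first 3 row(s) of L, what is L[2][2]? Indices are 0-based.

L[2][2] = 1

Step 1: L[0][0] = √(1) = 1.
  L[1][0] = (1) / L[0][0] = 1.
Step 2: L[1][1] = √(9) = 3.
  L[2][0] = (-1) / L[0][0] = -1.
  L[2][1] = (-9) / L[1][1] = -3.
Step 3: L[2][2] = √(1) = 1.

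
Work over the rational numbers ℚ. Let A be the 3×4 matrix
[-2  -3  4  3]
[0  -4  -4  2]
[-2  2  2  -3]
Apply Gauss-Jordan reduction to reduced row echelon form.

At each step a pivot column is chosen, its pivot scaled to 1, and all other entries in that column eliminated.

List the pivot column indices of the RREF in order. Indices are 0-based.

[1] R0 /= -2  ⇒  (1, 3/2, -2, -3/2)
     R2 -= -2·R0  ⇒  (0, 5, -2, -6)
[2] R1 /= -4  ⇒  (0, 1, 1, -1/2)
     R0 -= 3/2·R1  ⇒  (1, 0, -7/2, -3/4)
     R2 -= 5·R1  ⇒  (0, 0, -7, -7/2)
[3] R2 /= -7  ⇒  (0, 0, 1, 1/2)
     R0 -= -7/2·R2  ⇒  (1, 0, 0, 1)
     R1 -= 1·R2  ⇒  (0, 1, 0, -1)

pivot columns: 0, 1, 2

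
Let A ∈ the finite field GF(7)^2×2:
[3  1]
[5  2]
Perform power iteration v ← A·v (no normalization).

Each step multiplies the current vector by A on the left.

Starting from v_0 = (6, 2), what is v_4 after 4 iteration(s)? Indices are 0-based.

v_0 = (6, 2).
v_1 = A·v_0 = (6, 6).
v_2 = A·v_1 = (3, 0).
v_3 = A·v_2 = (2, 1).
v_4 = A·v_3 = (0, 5).

v_4 = (0, 5)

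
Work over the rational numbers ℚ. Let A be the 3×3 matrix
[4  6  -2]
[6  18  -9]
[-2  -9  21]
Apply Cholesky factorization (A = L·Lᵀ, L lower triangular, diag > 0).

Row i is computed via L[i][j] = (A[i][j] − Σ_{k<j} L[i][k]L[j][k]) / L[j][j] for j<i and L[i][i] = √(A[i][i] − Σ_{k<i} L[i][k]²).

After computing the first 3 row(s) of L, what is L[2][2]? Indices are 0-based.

L[2][2] = 4

Step 1: L[0][0] = √(4) = 2.
  L[1][0] = (6) / L[0][0] = 3.
Step 2: L[1][1] = √(9) = 3.
  L[2][0] = (-2) / L[0][0] = -1.
  L[2][1] = (-6) / L[1][1] = -2.
Step 3: L[2][2] = √(16) = 4.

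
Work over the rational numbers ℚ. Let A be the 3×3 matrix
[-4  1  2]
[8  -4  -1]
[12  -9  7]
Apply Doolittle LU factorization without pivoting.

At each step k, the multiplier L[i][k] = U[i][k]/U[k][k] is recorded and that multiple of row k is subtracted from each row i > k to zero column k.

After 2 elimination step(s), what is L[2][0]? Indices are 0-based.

L[2][0] = -3

k=0: U[0][0]=-4
  eliminate (1,0): mult=-2, new row 1: (0, -2, 3); set L[1][0]=-2
  eliminate (2,0): mult=-3, new row 2: (0, -6, 13); set L[2][0]=-3
k=1: U[1][1]=-2
  eliminate (2,1): mult=3, new row 2: (0, 0, 4); set L[2][1]=3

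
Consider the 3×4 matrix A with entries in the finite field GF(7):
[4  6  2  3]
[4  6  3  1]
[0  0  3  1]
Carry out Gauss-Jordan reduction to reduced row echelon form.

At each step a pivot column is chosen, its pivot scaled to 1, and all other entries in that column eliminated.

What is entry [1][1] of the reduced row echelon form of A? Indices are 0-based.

M[1][1] = 0

step 1: normalize row 0 (÷4) = (1, 5, 4, 6)
  row 1: subtract 4×row0 = (0, 0, 1, 5)
skip col 1 (zero from row 1)
step 2: normalize row 1 (÷1) = (0, 0, 1, 5)
  row 0: subtract 4×row1 = (1, 5, 0, 0)
  row 2: subtract 3×row1 = (0, 0, 0, 0)
skip col 3 (zero from row 2)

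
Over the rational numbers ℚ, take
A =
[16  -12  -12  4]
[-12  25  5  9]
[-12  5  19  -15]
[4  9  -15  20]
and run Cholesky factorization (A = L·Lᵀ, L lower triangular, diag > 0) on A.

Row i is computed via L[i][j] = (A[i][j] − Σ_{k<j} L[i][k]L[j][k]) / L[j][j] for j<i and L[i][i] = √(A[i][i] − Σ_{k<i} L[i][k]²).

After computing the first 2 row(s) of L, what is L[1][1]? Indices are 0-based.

L[1][1] = 4

Step 1: L[0][0] = √(16) = 4.
  L[1][0] = (-12) / L[0][0] = -3.
Step 2: L[1][1] = √(16) = 4.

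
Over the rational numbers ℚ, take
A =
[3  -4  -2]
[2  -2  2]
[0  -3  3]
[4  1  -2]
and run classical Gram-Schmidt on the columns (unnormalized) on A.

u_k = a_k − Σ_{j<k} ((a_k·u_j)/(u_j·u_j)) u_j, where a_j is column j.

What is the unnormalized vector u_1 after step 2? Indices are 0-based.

u_1 = (-80/29, -34/29, -3, 77/29)

Step 1: u_0 = a_0 = (3, 2, 0, 4).
Step 2: u_1 = a_1 − (-12/29)·u_0 = (-80/29, -34/29, -3, 77/29).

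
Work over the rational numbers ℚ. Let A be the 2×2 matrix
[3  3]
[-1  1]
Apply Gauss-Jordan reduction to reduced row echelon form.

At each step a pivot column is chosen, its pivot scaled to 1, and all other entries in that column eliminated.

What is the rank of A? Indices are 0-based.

rank = 2

[1] R0 /= 3  ⇒  (1, 1)
     R1 -= -1·R0  ⇒  (0, 2)
[2] R1 /= 2  ⇒  (0, 1)
     R0 -= 1·R1  ⇒  (1, 0)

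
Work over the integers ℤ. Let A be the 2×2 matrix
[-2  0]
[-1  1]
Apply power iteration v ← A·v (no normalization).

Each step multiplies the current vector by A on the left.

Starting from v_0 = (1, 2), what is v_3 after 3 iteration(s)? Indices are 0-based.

v_3 = (-8, -1)

v_0 = (1, 2).
v_1 = A·v_0 = (-2, 1).
v_2 = A·v_1 = (4, 3).
v_3 = A·v_2 = (-8, -1).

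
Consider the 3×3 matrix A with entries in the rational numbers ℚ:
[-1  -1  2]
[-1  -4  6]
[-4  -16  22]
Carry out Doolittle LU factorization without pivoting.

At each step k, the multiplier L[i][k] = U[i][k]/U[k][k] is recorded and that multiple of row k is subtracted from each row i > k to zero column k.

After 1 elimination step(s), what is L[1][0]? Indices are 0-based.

[col 0] pivot -1
  R1 -= 1*R0 → (0, -3, 4)  (L[1][0] := 1)
  R2 -= 4*R0 → (0, -12, 14)  (L[2][0] := 4)

L[1][0] = 1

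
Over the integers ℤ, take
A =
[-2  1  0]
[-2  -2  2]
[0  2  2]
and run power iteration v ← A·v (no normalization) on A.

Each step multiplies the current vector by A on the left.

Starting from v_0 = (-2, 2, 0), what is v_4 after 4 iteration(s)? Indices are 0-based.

v_4 = (8, -120, 112)

v_0 = (-2, 2, 0).
v_1 = A·v_0 = (6, 0, 4).
v_2 = A·v_1 = (-12, -4, 8).
v_3 = A·v_2 = (20, 48, 8).
v_4 = A·v_3 = (8, -120, 112).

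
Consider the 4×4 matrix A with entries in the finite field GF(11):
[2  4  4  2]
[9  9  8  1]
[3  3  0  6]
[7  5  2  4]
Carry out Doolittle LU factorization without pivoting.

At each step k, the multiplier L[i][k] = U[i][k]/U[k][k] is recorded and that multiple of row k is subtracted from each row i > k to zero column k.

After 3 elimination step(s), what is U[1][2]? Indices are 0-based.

Step 1: pivot at (0,0) is 2.
  row1 ← row1 − (10)·row0  ⇒  L[1][0]=10, U row1=(0, 2, 1, 3)
  row2 ← row2 − (7)·row0  ⇒  L[2][0]=7, U row2=(0, 8, 5, 3)
  row3 ← row3 − (9)·row0  ⇒  L[3][0]=9, U row3=(0, 2, 10, 8)
Step 2: pivot at (1,1) is 2.
  row2 ← row2 − (4)·row1  ⇒  L[2][1]=4, U row2=(0, 0, 1, 2)
  row3 ← row3 − (1)·row1  ⇒  L[3][1]=1, U row3=(0, 0, 9, 5)
Step 3: pivot at (2,2) is 1.
  row3 ← row3 − (9)·row2  ⇒  L[3][2]=9, U row3=(0, 0, 0, 9)

U[1][2] = 1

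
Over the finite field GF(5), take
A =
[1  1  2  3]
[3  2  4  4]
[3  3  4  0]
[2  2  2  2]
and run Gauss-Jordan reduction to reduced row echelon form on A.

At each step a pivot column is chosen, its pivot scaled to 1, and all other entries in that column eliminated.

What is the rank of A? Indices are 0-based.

rank = 3

step 1: normalize row 0 (÷1) = (1, 1, 2, 3)
  row 1: subtract 3×row0 = (0, 4, 3, 0)
  row 2: subtract 3×row0 = (0, 0, 3, 1)
  row 3: subtract 2×row0 = (0, 0, 3, 1)
step 2: normalize row 1 (÷4) = (0, 1, 2, 0)
  row 0: subtract 1×row1 = (1, 0, 0, 3)
step 3: normalize row 2 (÷3) = (0, 0, 1, 2)
  row 1: subtract 2×row2 = (0, 1, 0, 1)
  row 3: subtract 3×row2 = (0, 0, 0, 0)
skip col 3 (zero from row 3)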